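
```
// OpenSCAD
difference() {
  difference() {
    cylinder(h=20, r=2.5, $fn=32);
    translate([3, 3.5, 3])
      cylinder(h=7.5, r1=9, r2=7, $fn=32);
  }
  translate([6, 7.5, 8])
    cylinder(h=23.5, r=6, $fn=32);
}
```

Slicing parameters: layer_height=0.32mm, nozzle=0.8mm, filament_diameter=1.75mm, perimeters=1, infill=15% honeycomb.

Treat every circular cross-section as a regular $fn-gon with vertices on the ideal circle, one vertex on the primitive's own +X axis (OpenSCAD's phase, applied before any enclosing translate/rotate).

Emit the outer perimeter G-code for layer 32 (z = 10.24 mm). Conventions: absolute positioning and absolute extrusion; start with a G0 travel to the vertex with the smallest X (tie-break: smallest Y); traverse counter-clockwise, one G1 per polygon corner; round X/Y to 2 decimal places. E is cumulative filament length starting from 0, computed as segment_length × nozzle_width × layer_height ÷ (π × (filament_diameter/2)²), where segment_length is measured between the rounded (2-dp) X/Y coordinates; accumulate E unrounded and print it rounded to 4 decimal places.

G0 X-1.97 Y-1.52 Z10.24
G1 X-1.77 Y-1.77 E0.0341
G1 X-1.39 Y-2.08 E0.0863
G1 X-1.11 Y-2.23 E0.1201
G1 X-1.97 Y-1.52 E0.2388

At z = 10.24 mm: the cylinder: section is a regular 32-gon, circumradius r=2.5; the cone at (3, 3.5): at t=0.965 of its height the radius interpolates to r₁+(r₂−r₁)t = 7.069, giving a regular 32-gon of that circumradius; Subtracting the remaining from the first: starting from the r=2.5 cylinder, the cone at (3, 3.5) partially overlaps it — only the 19.46 mm² overlap (of its 156.00 mm²) is removed, clipping the outline — 1 connected region; the r=6 cylinder at (6, 7.5) gives a regular 32-gon of circumradius 6 (constant along its height); Taking the first minus the rest: starting from that combined region, the r=6 cylinder at (6, 7.5) misses the remaining region (no effect) — 1 connected region. The outline is a single polygon with 4 vertices. Extrusion per mm of travel: 0.8 × 0.32 / (π × 0.875²) = 0.106432. Accumulating E over each segment gives final E = 0.2388.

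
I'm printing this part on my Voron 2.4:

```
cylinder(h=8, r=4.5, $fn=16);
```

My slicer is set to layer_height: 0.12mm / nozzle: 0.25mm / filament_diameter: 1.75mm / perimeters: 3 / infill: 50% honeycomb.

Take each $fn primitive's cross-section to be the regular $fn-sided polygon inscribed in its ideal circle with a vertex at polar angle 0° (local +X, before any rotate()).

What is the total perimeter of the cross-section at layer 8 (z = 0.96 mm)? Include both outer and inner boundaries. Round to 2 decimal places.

At z = 0.96 mm: the r=4.5 cylinder gives a regular 16-gon of circumradius 4.5 (constant along its height) (perimeter = 2·16·4.500·sin(180°/16) = 28.09 mm). Overall, the cross-section is a single solid region. Total boundary length (outer) = 28.09 mm.

28.09 mm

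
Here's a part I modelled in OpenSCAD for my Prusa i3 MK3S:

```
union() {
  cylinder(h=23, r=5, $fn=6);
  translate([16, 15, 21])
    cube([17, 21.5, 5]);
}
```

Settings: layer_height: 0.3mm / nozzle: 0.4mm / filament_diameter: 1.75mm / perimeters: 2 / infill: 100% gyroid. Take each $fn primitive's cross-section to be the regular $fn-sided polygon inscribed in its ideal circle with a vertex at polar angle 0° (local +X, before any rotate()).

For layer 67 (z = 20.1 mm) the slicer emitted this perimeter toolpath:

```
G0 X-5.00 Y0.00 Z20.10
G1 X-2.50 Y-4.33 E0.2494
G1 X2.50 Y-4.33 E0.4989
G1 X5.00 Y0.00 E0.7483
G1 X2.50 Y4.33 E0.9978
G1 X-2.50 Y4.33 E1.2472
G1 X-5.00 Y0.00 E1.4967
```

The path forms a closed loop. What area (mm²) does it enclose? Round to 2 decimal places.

Apply the shoelace formula to the sequence of (X, Y) vertices; enclosed area = 64.95 mm².

64.95 mm²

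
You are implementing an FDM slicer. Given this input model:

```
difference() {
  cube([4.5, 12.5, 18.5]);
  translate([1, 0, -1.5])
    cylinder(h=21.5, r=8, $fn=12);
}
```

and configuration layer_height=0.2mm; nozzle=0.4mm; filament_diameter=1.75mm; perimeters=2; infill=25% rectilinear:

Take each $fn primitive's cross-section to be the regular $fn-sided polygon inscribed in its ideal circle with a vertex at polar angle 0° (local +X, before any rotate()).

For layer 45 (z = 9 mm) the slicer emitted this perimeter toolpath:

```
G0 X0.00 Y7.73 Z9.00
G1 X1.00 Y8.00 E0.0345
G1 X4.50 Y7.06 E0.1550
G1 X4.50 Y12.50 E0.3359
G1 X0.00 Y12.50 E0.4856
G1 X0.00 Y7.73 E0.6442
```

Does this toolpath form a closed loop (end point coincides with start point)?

yes

Start point (G0): (0.00, 7.73). End point (last G1): the path returns to the start — closed.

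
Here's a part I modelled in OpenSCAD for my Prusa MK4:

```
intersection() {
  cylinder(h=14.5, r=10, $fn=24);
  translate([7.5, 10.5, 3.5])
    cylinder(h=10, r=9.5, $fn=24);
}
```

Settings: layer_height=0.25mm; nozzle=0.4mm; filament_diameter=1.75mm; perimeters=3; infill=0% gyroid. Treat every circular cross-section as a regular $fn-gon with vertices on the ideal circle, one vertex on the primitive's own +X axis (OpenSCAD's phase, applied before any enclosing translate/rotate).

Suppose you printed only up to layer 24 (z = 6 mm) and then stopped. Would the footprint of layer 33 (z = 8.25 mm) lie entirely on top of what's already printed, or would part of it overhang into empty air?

entirely on top

Compare the two slices. At z = 6: the cylinder: section is a regular 24-gon, circumradius r=10 (area = (24/2)·10.000²·sin(360°/24) = 310.58 mm²); the r=9.5 cylinder at (7.5, 10.5) contributes a regular 24-gon of circumradius 9.5 (area = (24/2)·9.500²·sin(360°/24) = 280.30 mm²); Taking the intersection: the r=9.5 cylinder at (7.5, 10.5) partially overlaps the r=10 cylinder; clipping to the common part keeps 64.95 mm² — area = 64.95 mm². At z = 8.25: the cylinder: section is a regular 24-gon, circumradius r=10 (area = (24/2)·10.000²·sin(360°/24) = 310.58 mm²); the cylinder at (7.5, 10.5): section is a regular 24-gon, circumradius r=9.5 (area = (24/2)·9.500²·sin(360°/24) = 280.30 mm²); After intersecting: the r=9.5 cylinder at (7.5, 10.5) partially overlaps the r=10 cylinder; clipping to the common part keeps 64.95 mm² — area = 64.95 mm². Checking containment: the cross-section at z = 8.25 is a subset of the cross-section at z = 6.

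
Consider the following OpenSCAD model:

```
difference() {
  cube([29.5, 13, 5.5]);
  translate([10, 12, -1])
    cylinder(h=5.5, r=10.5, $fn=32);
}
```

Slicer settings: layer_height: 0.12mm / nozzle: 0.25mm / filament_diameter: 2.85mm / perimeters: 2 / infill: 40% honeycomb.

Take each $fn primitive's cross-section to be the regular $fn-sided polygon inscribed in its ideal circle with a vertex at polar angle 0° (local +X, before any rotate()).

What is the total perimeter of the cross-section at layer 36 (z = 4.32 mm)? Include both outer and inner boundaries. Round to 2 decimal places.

At z = 4.32 mm: the cube is present — its section is the full 29.5×13 rectangle (perimeter 85.00 mm); the r=10.5 cylinder at (10, 12) gives a regular 32-gon of circumradius 10.5 (constant along its height) (perimeter = 2·32·10.500·sin(180°/32) = 65.87 mm); Subtracting the remaining from the first: starting from the 29.5×13 cube, the r=10.5 cylinder at (10, 12) partially overlaps it — only the 191.56 mm² overlap (of its 344.14 mm²) is removed, clipping the outline — boundary = 91.42 mm. Overall, the cross-section is a single solid region. Total boundary length (outer) = 91.42 mm.

91.42 mm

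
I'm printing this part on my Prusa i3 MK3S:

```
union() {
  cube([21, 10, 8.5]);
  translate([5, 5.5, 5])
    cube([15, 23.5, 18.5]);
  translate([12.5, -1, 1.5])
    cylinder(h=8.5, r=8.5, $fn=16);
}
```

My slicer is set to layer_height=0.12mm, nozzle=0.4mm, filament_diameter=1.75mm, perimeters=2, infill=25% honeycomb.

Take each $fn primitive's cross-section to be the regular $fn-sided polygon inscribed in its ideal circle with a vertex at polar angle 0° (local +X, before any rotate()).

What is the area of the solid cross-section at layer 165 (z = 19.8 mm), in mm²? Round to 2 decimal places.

At z = 19.8 mm: the cube does not reach this height (z outside [0, 8.5]); the cube at (5, 5.5) is present — its section is the full 15×23.5 rectangle (area 352.50 mm²); the cylinder at (12.5, -1) is not intersected at this z (z outside [1.5, 10]); Combining (union): only the 15×23.5 cube at (5, 5.5) is present, so the union is just that shape — area = 352.50 mm². Overall, the cross-section is a single solid region. Net area = 352.50 mm².

352.50 mm²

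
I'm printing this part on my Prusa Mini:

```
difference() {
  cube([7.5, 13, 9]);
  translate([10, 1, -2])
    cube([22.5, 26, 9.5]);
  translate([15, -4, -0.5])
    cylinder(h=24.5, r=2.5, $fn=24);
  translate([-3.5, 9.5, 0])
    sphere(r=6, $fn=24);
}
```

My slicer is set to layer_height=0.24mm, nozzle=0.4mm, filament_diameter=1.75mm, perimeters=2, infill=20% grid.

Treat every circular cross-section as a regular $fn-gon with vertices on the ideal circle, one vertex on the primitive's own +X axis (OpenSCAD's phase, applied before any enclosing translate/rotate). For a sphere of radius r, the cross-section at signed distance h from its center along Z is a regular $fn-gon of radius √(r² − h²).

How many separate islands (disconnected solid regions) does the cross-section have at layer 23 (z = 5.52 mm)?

1

At z = 5.52 mm: the cube (footprint 7.5×13) is included at this height; the cube at (10, 1) (footprint 22.5×26) is included at this height; the r=2.5 cylinder at (15, -4) contributes a regular 24-gon of circumradius 2.5; the r=6 sphere at (-3.5, 9.5) slices to a regular 24-gon of circumradius 2.352 (√(r²−h²) with h=5.52 from center); Subtracting the remaining from the first: starting from the 7.5×13 cube, the 22.5×26 cube at (10, 1) misses the remaining region (no effect); the r=2.5 cylinder at (15, -4) misses the remaining region (no effect); the r=6 sphere at (-3.5, 9.5) misses the remaining region (no effect) — 1 connected region. Overall, the cross-section is a single solid region. Island count = 1.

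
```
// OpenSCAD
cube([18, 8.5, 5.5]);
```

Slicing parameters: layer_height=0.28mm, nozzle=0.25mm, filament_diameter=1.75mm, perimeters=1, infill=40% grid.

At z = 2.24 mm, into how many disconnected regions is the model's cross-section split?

At z = 2.24 mm: the 18×8.5 cube contributes its full rectangle. The result has 1 disconnected region.

1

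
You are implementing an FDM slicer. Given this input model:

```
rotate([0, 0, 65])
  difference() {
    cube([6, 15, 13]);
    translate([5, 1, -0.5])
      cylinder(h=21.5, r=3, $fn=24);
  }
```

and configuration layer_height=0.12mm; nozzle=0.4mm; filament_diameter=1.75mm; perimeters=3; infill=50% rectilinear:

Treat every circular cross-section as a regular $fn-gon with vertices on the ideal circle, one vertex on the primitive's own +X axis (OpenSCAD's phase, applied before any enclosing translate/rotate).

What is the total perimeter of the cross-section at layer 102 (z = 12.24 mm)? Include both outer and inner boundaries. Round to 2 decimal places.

41.14 mm

At z = 12.24 mm: the 6×15 cube contributes its full rectangle (perimeter 42.00 mm); the r=3 cylinder at (5, 1) contributes a regular 24-gon of circumradius 3 (perimeter = 2·24·3.000·sin(180°/24) = 18.80 mm); Subtracting the remaining from the first: starting from the 6×15 cube, the r=3 cylinder at (5, 1) partially overlaps it — only the 13.84 mm² overlap (of its 27.95 mm²) is removed, clipping the outline — boundary = 41.14 mm; (whole slice rotated 65° about Z — lengths, areas and connectivity unchanged). Overall, the cross-section is a single solid region. Total boundary length (outer) = 41.14 mm.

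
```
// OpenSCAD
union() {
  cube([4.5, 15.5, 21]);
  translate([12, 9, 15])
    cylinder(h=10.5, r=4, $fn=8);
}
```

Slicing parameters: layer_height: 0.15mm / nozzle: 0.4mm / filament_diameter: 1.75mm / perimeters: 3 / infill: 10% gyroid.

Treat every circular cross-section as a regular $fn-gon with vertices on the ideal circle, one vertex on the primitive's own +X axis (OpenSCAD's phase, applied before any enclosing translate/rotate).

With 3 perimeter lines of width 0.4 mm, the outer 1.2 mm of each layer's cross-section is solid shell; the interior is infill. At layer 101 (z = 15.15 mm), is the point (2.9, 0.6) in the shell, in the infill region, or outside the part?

At z = 15.15 mm: the cube (footprint 4.5×15.5) is included at this height; the r=4 cylinder at (12, 9) gives a regular 8-gon of circumradius 4 (constant along its height); Combining (union): the 2 present regions are separate (no shared area or edge), so areas and boundary lengths simply add and each stays a separate island — 2 connected regions. Overall, the cross-section has 2 separate islands. The nearest boundary edge runs (4.50, 0.00)→(0.00, 0.00); distance from the point to it = 0.60 mm. (Shell/infill is judged within the island containing the point — the largest one.) The point is inside the cross-section, 0.60 mm from the nearest boundary — within the 1.2 mm shell band (3 × 0.4).

shell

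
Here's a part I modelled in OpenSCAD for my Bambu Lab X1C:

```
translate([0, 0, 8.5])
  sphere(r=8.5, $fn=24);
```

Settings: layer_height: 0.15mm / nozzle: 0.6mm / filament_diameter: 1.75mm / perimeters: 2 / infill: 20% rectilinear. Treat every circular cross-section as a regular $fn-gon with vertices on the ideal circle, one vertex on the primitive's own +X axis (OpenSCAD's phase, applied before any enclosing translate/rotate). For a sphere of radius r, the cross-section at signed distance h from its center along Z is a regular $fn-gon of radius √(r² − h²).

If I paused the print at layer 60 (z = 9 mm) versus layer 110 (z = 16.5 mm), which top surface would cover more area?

Layer 60 (z = 9): the r=8.5 sphere slices to a regular 24-gon of circumradius 8.485 (√(r²−h²) with h=0.5 from center) (area = (24/2)·8.485²·sin(360°/24) = 223.62 mm²). So its area = 223.62 mm². Layer 110 (z = 16.5): the r=8.5 sphere slices to a regular 24-gon of circumradius 2.872 (√(r²−h²) with h=8 from center) (area = (24/2)·2.872²·sin(360°/24) = 25.62 mm²). So its area = 25.62 mm². Layer 60 is larger (223.62 vs 25.62 mm²).

layer 60 (z = 9 mm)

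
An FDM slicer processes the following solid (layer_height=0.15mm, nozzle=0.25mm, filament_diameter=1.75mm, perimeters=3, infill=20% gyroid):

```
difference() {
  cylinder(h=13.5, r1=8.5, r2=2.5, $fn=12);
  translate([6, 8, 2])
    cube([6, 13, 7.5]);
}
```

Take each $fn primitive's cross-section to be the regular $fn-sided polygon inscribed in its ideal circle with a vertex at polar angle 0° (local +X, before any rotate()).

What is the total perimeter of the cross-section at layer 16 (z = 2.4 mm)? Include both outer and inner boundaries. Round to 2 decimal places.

46.17 mm

At z = 2.4 mm: the cone: at t=0.178 of its height the radius interpolates to r₁+(r₂−r₁)t = 7.433, giving a regular 12-gon of that circumradius (perimeter = 2·12·7.433·sin(180°/12) = 46.17 mm); the 6×13 cube at (6, 8) contributes its full rectangle (perimeter 38.00 mm); After the difference (first − rest): starting from the cone, the 6×13 cube at (6, 8) misses the remaining region (no effect) — boundary = 46.17 mm. Overall, the cross-section is a single solid region. Total boundary length (outer) = 46.17 mm.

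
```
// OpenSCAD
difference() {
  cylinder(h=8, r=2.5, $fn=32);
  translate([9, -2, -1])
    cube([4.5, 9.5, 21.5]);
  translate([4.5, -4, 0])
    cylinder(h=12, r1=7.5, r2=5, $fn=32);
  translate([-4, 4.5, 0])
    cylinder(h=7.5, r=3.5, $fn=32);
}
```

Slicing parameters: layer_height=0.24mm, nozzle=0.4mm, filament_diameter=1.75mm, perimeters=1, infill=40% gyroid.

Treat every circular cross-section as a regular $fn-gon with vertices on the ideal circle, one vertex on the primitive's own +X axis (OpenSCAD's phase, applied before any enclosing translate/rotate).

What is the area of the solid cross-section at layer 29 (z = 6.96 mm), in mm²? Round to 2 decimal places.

10.57 mm²

At z = 6.96 mm: the cylinder: section is a regular 32-gon, circumradius r=2.5 (area = (32/2)·2.500²·sin(360°/32) = 19.51 mm²); the 4.5×9.5 cube at (9, -2) contributes its full rectangle (area 42.75 mm²); the cone at (4.5, -4) (r1=7.5→r2=5) has section circumradius 6.050 here — a regular 32-gon (area = (32/2)·6.050²·sin(360°/32) = 114.25 mm²); the cylinder at (-4, 4.5): section is a regular 32-gon, circumradius r=3.5 (area = (32/2)·3.500²·sin(360°/32) = 38.24 mm²); Subtracting the remaining from the first: starting from the r=2.5 cylinder (19.51 mm²), the 4.5×9.5 cube at (9, -2) misses the remaining region (no effect); the cone at (4.5, -4) partially overlaps it — only the 8.94 mm² overlap (of its 114.25 mm²) is removed, clipping the outline; the r=3.5 cylinder at (-4, 4.5) misses the remaining region (no effect) — area = 10.57 mm². Overall, the cross-section is a single solid region. Net area = 10.57 mm².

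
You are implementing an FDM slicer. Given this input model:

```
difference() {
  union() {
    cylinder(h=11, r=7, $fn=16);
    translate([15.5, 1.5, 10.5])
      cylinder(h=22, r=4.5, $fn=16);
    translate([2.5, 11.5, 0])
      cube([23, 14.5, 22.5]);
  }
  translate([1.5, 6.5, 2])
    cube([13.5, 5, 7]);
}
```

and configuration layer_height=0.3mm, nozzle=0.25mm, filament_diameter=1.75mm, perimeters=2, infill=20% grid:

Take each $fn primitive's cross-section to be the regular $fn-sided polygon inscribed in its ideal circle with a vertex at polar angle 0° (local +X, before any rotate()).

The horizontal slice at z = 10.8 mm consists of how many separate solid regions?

At z = 10.8 mm: the cylinder: section is a regular 16-gon, circumradius r=7; the cylinder at (15.5, 1.5): section is a regular 16-gon, circumradius r=4.5; the 23×14.5 cube at (2.5, 11.5) contributes its full rectangle; Combining (union): the 3 present regions are separate (no shared area or edge), so areas and boundary lengths simply add and each stays a separate island — 3 connected regions; the cube at (1.5, 6.5) does not reach this height (z outside [2, 9]); Subtracting the remaining from the first: none of the subtracted shapes is present at this height, so the result so far is unchanged — 3 connected regions. The result has 3 disconnected regions.

3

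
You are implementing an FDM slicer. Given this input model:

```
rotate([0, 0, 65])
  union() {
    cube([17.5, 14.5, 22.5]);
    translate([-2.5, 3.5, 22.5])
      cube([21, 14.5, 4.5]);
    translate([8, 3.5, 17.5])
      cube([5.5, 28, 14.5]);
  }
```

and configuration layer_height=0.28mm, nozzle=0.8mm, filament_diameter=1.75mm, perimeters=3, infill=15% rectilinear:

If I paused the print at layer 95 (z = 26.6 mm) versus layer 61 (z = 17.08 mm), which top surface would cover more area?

Layer 95 (z = 26.6): the cube does not reach this height (z outside [0, 22.5]); the cube at (-2.5, 3.5) (footprint 21×14.5) is included at this height (area 304.50 mm²); the cube at (8, 3.5) (footprint 5.5×28) is included at this height (area 154.00 mm²); Merging all regions: the regions partially overlap — summed areas 458.50 mm² minus the doubly-counted overlap 79.75 mm² gives 378.75 mm² — area = 378.75 mm²; (rotated 65° about Z; rotation is an isometry so areas/perimeters/island counts are preserved). So its area = 378.75 mm². Layer 61 (z = 17.08): the 17.5×14.5 cube contributes its full rectangle (area 253.75 mm²); the cube at (-2.5, 3.5) is absent (z outside [22.5, 27]); the cube at (8, 3.5) is absent (z outside [17.5, 32]); Combining (union): only the 17.5×14.5 cube is present, so the union is just that shape — area = 253.75 mm²; (whole slice rotated 65° about Z — lengths, areas and connectivity unchanged). So its area = 253.75 mm². Layer 95 is larger (378.75 vs 253.75 mm²).

layer 95 (z = 26.6 mm)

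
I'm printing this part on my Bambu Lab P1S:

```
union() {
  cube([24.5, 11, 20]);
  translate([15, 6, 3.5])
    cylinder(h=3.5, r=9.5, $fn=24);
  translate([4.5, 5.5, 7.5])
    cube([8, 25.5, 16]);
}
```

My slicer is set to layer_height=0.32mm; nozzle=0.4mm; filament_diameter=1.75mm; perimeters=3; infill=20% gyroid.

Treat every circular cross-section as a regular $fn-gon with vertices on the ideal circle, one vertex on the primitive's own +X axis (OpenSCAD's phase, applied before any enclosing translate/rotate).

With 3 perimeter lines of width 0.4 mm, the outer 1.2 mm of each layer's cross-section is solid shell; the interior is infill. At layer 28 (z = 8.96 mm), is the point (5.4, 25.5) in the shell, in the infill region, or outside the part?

shell

At z = 8.96 mm: the 24.5×11 cube contributes its full rectangle; the cylinder at (15, 6) is not intersected at this z (z outside [3.5, 7]); the cube at (4.5, 5.5) (footprint 8×25.5) is included at this height; Combining (union): the regions partially overlap (shared area 44.00 mm²), so overlapping operands fuse into one piece — 1 connected region. Overall, the cross-section is a single solid region. The nearest boundary edge runs (4.50, 11.00)→(4.50, 31.00); distance from the point to it = 0.90 mm. The point is inside the cross-section, 0.90 mm from the nearest boundary — within the 1.2 mm shell band (3 × 0.4).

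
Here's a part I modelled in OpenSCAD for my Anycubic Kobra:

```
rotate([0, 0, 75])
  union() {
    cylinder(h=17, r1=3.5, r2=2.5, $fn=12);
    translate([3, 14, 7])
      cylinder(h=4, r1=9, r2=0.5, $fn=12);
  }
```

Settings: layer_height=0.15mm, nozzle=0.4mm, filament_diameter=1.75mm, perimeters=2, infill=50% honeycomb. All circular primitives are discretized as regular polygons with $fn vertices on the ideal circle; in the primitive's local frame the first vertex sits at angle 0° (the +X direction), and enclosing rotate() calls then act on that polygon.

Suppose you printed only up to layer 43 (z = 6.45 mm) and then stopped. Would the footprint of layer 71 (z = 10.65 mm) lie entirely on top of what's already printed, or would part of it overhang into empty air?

Compare the two slices. At z = 6.45: the cone contributes a regular 12-gon of circumradius 3.121 (interpolated between r1=3.5 and r2=2.5 at t=0.379) (area = (12/2)·3.121²·sin(360°/12) = 29.21 mm²); the cone at (3, 14) is absent (z outside [7, 11]); Combining (union): only the cone is present, so the union is just that shape — area = 29.21 mm²; (whole slice rotated 75° about Z — lengths, areas and connectivity unchanged). At z = 10.65: the cone contributes a regular 12-gon of circumradius 2.874 (interpolated between r1=3.5 and r2=2.5 at t=0.626) (area = (12/2)·2.874²·sin(360°/12) = 24.77 mm²); the cone at (3, 14): at t=0.913 of its height the radius interpolates to r₁+(r₂−r₁)t = 1.244, giving a regular 12-gon of that circumradius (area = (12/2)·1.244²·sin(360°/12) = 4.64 mm²); Combining (union): the 2 present regions are separate (no shared area or edge), so areas and boundary lengths simply add and each stays a separate island — area = 29.41 mm²; (whole slice rotated 75° about Z — lengths, areas and connectivity unchanged). Checking containment: at z = 10.65 the cross-section extends beyond the z = 6.45 cross-section by about 4.64 mm².

part overhangs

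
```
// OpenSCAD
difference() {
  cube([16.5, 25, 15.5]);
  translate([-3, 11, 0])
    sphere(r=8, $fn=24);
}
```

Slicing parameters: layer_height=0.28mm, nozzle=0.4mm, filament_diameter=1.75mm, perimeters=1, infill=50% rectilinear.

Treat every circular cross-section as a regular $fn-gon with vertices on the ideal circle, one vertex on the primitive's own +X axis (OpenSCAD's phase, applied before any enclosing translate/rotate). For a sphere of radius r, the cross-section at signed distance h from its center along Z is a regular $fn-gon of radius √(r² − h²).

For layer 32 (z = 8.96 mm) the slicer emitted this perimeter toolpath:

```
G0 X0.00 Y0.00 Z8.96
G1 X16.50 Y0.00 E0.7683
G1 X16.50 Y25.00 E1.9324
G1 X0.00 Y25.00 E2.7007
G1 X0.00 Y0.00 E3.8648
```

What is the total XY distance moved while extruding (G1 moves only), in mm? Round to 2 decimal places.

83.00 mm

Sum the Euclidean lengths of each G1 segment: total = 83.00 mm.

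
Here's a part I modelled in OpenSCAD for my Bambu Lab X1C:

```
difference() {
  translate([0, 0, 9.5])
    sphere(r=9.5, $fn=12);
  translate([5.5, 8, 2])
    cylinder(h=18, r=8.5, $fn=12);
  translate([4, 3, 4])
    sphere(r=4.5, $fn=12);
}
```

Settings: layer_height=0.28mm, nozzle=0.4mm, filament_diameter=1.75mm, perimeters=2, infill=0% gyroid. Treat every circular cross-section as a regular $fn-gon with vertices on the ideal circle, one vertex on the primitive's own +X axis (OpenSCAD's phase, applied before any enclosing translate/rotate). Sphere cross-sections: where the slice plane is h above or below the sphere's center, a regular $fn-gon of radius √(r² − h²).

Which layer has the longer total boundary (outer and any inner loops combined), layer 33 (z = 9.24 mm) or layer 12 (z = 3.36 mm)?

layer 33 (z = 9.24 mm)

Layer 33 (z = 9.24): the r=9.5 sphere slices to a regular 12-gon of circumradius 9.496 (√(r²−h²) with h=0.26 from center) (perimeter = 2·12·9.496·sin(180°/12) = 58.99 mm); the r=8.5 cylinder at (5.5, 8) contributes a regular 12-gon of circumradius 8.5 (perimeter = 2·12·8.500·sin(180°/12) = 52.80 mm); the sphere at (4, 3) is not intersected at this z (|z−center|=5.240 > r=4.5); Subtracting the remaining from the first: starting from the r=9.5 sphere, the r=8.5 cylinder at (5.5, 8) partially overlaps it — only the 80.94 mm² overlap (of its 216.75 mm²) is removed, clipping the outline — boundary = 59.86 mm. So its perimeter = 59.86 mm. Layer 12 (z = 3.36): the r=9.5 sphere slices to a regular 12-gon of circumradius 7.249 (√(r²−h²) with h=6.14 from center) (perimeter = 2·12·7.249·sin(180°/12) = 45.03 mm); the cylinder at (5.5, 8): section is a regular 12-gon, circumradius r=8.5 (perimeter = 2·12·8.500·sin(180°/12) = 52.80 mm); the r=4.5 sphere at (4, 3) slices to a regular 12-gon of circumradius 4.454 (√(r²−h²) with h=0.64 from center) (perimeter = 2·12·4.454·sin(180°/12) = 27.67 mm); Subtracting the remaining from the first: starting from the r=9.5 sphere, the r=8.5 cylinder at (5.5, 8) partially overlaps it — only the 46.91 mm² overlap (of its 216.75 mm²) is removed, clipping the outline; the r=4.5 sphere at (4, 3) partially overlaps it — only the 6.92 mm² overlap (of its 59.52 mm²) is removed, clipping the outline — boundary = 45.89 mm. So its perimeter = 45.89 mm. Layer 33 is larger (59.86 vs 45.89 mm).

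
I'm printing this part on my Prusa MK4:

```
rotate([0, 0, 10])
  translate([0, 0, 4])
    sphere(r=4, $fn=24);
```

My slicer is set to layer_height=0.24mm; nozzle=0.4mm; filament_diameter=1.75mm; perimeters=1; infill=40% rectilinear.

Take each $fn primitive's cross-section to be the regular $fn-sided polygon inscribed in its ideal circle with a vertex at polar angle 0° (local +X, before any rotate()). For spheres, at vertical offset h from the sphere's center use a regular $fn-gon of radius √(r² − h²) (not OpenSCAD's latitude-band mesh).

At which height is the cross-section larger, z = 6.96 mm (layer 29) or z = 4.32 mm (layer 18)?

layer 18 (z = 4.32 mm)

Layer 29 (z = 6.96): the r=4 sphere slices to a regular 24-gon of circumradius 2.690 (√(r²−h²) with h=2.96 from center) (area = (24/2)·2.690²·sin(360°/24) = 22.48 mm²); (whole slice rotated 10° about Z — lengths, areas and connectivity unchanged). So its area = 22.48 mm². Layer 18 (z = 4.32): the sphere: section is a regular 24-gon, circumradius = √(r²−h²) = √(4²−0.32²) = 3.987 (area = (24/2)·3.987²·sin(360°/24) = 49.38 mm²); (rotated 10° about Z; rotation is an isometry so areas/perimeters/island counts are preserved). So its area = 49.38 mm². Layer 18 is larger (49.38 vs 22.48 mm²).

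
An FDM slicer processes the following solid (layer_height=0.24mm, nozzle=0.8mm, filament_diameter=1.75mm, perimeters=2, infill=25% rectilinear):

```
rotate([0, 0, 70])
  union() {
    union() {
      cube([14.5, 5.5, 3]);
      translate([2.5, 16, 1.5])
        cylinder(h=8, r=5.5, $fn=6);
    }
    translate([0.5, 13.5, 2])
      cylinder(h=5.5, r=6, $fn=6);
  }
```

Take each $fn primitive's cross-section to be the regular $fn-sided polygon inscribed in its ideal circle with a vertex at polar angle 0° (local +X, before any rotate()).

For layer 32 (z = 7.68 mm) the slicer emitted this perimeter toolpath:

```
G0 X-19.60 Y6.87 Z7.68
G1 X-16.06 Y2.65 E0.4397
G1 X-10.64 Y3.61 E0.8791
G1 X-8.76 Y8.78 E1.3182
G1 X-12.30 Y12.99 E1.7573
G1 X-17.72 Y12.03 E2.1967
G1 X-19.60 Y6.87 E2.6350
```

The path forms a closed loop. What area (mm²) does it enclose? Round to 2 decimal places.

78.64 mm²

Apply the shoelace formula to the sequence of (X, Y) vertices; enclosed area = 78.64 mm².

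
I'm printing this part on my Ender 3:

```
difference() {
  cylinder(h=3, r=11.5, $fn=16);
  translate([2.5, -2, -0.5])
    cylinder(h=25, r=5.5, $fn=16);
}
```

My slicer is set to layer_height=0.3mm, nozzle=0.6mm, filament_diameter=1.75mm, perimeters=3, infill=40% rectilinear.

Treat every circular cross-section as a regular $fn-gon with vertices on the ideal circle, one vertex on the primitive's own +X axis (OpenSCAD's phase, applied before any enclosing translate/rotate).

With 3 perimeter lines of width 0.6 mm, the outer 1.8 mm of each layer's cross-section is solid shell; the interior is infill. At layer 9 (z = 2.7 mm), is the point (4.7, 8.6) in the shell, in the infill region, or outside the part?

shell

At z = 2.7 mm: the cylinder: section is a regular 16-gon, circumradius r=11.5; the r=5.5 cylinder at (2.5, -2) gives a regular 16-gon of circumradius 5.5 (constant along its height); After the difference (first − rest): starting from the r=11.5 cylinder, the r=5.5 cylinder at (2.5, -2) lies wholly inside it (removes its full 92.61 mm² and its 34.34 mm outline becomes a hole wall) — 1 connected region with 1 hole. Overall, the cross-section is one region with 1 hole. The nearest boundary edge runs (4.40, 10.62)→(8.13, 8.13); distance from the point to it = 1.52 mm. The point is inside the cross-section, 1.52 mm from the nearest boundary — within the 1.8 mm shell band (3 × 0.6).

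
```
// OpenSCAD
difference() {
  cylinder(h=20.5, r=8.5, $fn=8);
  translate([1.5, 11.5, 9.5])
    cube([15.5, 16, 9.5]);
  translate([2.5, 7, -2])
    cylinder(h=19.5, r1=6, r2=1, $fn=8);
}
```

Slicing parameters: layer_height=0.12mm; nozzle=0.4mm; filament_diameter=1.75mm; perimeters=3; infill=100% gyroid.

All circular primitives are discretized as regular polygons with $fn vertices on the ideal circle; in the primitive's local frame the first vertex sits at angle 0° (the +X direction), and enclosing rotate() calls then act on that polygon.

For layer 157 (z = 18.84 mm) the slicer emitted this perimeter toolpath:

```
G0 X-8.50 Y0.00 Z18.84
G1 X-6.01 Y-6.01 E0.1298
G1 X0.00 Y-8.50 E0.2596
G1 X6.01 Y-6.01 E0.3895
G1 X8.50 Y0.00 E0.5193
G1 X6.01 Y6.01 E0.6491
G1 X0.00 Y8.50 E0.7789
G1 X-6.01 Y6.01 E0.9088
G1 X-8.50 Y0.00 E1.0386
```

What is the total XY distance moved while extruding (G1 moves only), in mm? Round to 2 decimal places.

Sum the Euclidean lengths of each G1 segment: total = 52.04 mm.

52.04 mm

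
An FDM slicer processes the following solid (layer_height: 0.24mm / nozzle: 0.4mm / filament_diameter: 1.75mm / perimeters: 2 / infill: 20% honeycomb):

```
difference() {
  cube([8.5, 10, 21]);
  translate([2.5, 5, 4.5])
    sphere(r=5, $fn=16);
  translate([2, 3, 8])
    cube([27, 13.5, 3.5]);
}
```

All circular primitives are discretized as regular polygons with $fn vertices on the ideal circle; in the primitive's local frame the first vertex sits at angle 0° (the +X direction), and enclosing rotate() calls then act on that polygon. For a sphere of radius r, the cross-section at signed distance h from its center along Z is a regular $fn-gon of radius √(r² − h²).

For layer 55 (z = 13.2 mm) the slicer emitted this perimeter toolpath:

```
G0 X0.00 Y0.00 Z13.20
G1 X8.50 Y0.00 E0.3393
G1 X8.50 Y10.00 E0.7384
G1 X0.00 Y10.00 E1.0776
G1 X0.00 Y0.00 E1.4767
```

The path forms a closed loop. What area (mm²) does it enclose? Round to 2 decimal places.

85.00 mm²

Apply the shoelace formula to the sequence of (X, Y) vertices; enclosed area = 85.00 mm².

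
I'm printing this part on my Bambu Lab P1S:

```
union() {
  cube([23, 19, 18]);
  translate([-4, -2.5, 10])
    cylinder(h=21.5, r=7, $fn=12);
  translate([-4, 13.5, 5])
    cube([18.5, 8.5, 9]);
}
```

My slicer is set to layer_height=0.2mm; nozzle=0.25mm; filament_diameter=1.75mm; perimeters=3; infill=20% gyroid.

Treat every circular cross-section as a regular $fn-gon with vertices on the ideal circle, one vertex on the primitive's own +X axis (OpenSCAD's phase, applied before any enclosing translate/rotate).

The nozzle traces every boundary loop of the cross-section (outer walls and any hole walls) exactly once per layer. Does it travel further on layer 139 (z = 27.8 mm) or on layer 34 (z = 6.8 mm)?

layer 34 (z = 6.8 mm)

Layer 139 (z = 27.8): the cube is not intersected at this z (z outside [0, 18]); the cylinder at (-4, -2.5): section is a regular 12-gon, circumradius r=7 (perimeter = 2·12·7.000·sin(180°/12) = 43.48 mm); the cube at (-4, 13.5) does not reach this height (z outside [5, 14]); Merging all regions: only the r=7 cylinder at (-4, -2.5) is present, so the union is just that shape — boundary = 43.48 mm. So its perimeter = 43.48 mm. Layer 34 (z = 6.8): the cube (footprint 23×19) is included at this height (perimeter 84.00 mm); the cylinder at (-4, -2.5) is absent (z outside [10, 31.5]); the cube at (-4, 13.5) is present — its section is the full 18.5×8.5 rectangle (perimeter 54.00 mm); Combining (union): the regions partially overlap (shared area 79.75 mm²), so the edge portions inside another operand are dropped and the merged outline is re-measured after clipping — boundary = 98.00 mm. So its perimeter = 98.00 mm. Layer 34 is larger (98.00 vs 43.48 mm).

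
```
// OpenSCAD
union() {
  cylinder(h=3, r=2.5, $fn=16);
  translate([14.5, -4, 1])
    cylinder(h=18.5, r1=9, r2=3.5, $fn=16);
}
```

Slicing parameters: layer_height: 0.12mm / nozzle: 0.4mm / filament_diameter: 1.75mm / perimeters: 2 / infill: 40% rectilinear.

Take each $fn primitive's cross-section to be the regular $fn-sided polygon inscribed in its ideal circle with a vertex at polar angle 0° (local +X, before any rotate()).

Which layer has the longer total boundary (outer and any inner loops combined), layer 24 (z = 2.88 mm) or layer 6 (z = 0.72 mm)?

layer 24 (z = 2.88 mm)

Layer 24 (z = 2.88): the r=2.5 cylinder contributes a regular 16-gon of circumradius 2.5 (perimeter = 2·16·2.500·sin(180°/16) = 15.61 mm); the cone at (14.5, -4) contributes a regular 16-gon of circumradius 8.441 (interpolated between r1=9 and r2=3.5 at t=0.102) (perimeter = 2·16·8.441·sin(180°/16) = 52.70 mm); Merging all regions: the 2 present regions are separate (no shared area or edge), so areas and boundary lengths simply add and each stays a separate island — boundary = 68.30 mm. So its perimeter = 68.30 mm. Layer 6 (z = 0.72): the cylinder: section is a regular 16-gon, circumradius r=2.5 (perimeter = 2·16·2.500·sin(180°/16) = 15.61 mm); the cone at (14.5, -4) does not reach this height (z outside [1, 19.5]); Taking the union: only the r=2.5 cylinder is present, so the union is just that shape — boundary = 15.61 mm. So its perimeter = 15.61 mm. Layer 24 is larger (68.30 vs 15.61 mm).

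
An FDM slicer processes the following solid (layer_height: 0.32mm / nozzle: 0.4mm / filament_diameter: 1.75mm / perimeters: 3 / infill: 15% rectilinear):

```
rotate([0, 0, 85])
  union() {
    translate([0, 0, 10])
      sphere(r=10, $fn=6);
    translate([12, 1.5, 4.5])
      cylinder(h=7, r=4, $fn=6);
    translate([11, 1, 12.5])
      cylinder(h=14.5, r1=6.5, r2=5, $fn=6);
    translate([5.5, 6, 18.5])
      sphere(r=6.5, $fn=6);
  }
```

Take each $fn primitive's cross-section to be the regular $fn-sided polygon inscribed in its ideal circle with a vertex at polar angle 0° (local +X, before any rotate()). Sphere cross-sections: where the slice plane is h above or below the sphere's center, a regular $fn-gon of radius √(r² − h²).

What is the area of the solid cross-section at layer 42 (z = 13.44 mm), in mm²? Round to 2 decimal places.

At z = 13.44 mm: the r=10 sphere contributes a regular 6-gon of circumradius √(10²−3.44²) = 9.390 (area = (6/2)·9.390²·sin(360°/6) = 229.06 mm²); the cylinder at (12, 1.5) is not intersected at this z (z outside [4.5, 11.5]); the cone at (11, 1): at t=0.065 of its height the radius interpolates to r₁+(r₂−r₁)t = 6.403, giving a regular 6-gon of that circumradius (area = (6/2)·6.403²·sin(360°/6) = 106.51 mm²); the r=6.5 sphere at (5.5, 6) slices to a regular 6-gon of circumradius 4.080 (√(r²−h²) with h=5.06 from center) (area = (6/2)·4.080²·sin(360°/6) = 43.25 mm²); Combining (union): the regions partially overlap — summed areas 378.82 mm² minus the doubly-counted overlap 48.13 mm² gives 330.69 mm² — area = 330.69 mm²; (rotated 85° about Z; rotation is an isometry so areas/perimeters/island counts are preserved). Overall, the cross-section is a single solid region. Net area = 330.69 mm².

330.69 mm²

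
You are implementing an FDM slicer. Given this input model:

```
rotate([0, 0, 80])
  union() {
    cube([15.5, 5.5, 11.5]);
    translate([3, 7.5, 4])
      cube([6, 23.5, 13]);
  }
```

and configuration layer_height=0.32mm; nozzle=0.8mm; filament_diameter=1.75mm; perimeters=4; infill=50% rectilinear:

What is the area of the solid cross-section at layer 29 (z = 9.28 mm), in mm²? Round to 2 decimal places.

At z = 9.28 mm: the cube is present — its section is the full 15.5×5.5 rectangle (area 85.25 mm²); the cube at (3, 7.5) is present — its section is the full 6×23.5 rectangle (area 141.00 mm²); Taking the union: the 2 present regions are separate (no shared area or edge), so areas and boundary lengths simply add and each stays a separate island — area = 226.25 mm²; (rotated 80° about Z; rotation is an isometry so areas/perimeters/island counts are preserved). Overall, the cross-section has 2 separate islands. Net area = 226.25 mm².

226.25 mm²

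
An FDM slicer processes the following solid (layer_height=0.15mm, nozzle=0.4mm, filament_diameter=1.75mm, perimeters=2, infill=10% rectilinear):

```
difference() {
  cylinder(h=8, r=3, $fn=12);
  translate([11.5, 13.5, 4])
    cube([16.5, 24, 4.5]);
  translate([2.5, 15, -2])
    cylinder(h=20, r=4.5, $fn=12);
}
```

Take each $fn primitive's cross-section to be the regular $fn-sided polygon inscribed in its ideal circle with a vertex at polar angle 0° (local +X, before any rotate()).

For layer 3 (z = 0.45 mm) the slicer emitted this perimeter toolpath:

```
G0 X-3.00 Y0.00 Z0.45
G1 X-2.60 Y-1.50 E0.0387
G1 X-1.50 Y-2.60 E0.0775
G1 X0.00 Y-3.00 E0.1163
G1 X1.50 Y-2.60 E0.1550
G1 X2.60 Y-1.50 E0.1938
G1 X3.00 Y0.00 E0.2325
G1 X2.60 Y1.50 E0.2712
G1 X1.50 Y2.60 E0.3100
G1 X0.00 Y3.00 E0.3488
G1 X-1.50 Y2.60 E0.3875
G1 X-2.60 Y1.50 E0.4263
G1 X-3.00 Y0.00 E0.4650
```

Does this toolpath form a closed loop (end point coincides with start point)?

yes

Start point (G0): (-3.00, 0.00). End point (last G1): the path returns to the start — closed.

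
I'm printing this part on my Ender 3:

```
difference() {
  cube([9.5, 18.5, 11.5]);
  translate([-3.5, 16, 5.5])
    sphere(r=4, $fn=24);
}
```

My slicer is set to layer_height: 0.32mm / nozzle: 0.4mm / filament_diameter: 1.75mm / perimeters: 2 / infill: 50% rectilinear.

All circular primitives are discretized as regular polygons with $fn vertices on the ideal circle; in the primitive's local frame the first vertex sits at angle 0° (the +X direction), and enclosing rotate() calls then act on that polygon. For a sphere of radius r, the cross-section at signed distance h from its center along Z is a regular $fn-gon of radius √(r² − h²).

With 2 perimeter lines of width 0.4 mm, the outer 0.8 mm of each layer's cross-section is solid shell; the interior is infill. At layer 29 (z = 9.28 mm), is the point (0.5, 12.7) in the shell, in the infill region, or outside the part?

shell

At z = 9.28 mm: the 9.5×18.5 cube contributes its full rectangle; the sphere at (-3.5, 16): section is a regular 24-gon, circumradius = √(r²−h²) = √(4²−3.78²) = 1.308; Subtracting the remaining from the first: starting from the 9.5×18.5 cube, the r=4 sphere at (-3.5, 16) misses the remaining region (no effect) — 1 connected region. Overall, the cross-section is a single solid region. The nearest boundary edge runs (0.00, 0.00)→(0.00, 18.50); distance from the point to it = 0.50 mm. The point is inside the cross-section, 0.50 mm from the nearest boundary — within the 0.8 mm shell band (2 × 0.4).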